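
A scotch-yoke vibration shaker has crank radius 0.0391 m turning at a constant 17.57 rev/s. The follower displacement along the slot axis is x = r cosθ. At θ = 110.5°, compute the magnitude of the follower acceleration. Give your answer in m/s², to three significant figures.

167

ω = 110.4 rad/s (from 17.57 rev/s).
x = r cosθ ⇒ ẍ = −rω² cosθ (ω constant).
|a| = rω²|cosθ| = 0.0391·(110.4)²·|cos 110.5°| = 166.88 m/s².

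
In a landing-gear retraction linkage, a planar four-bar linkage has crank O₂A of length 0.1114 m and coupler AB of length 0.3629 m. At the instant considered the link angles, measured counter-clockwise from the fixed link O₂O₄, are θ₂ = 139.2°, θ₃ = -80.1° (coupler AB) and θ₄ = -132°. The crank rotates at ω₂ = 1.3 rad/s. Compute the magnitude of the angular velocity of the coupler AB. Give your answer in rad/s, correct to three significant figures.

0.507

ω₂ = 1.3 rad/s
Differentiating the loop-closure r₂e^{iθ₂}+r₃e^{iθ₃}=r₁+r₄e^{iθ₄} gives r₂ω₂e^{iθ₂}+r₃ω₃e^{iθ₃}=r₄ω₄e^{iθ₄}.
Eliminating the other unknown: ω₃ = r₂ω₂ sin(θ₄−θ₂) / [r₃ sin(θ₃−θ₄)].
Numerator sine = +0.99978; denominator sine = +0.78694.
Result = 0.1114·1.3·(+0.99978) / (0.3629·(+0.78694)) = +0.507 rad/s; magnitude 0.507 rad/s.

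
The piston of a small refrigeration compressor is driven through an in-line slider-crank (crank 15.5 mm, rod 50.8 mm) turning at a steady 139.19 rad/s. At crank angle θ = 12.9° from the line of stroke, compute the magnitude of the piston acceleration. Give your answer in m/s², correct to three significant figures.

376

ω = 139.2 rad/s
x(θ) = r cosθ + √(L² − r² sin²θ); with ω constant, a = ω²·d²x/dθ².
d²x/dθ² = −r cosθ − r²(cos2θ)/√u − r⁴ sin²2θ/(4u^{3/2}),  u = L² − r² sin²θ = 0.00256867 m².
Substituting r = 0.0155 m, L = 0.0508 m, θ = 12.9°: d²x/dθ² = -0.019398 m.
a = ω²·d²x/dθ² = (139.2)²·(-0.019398) = -375.81 m/s²;  |a| = 375.81 m/s².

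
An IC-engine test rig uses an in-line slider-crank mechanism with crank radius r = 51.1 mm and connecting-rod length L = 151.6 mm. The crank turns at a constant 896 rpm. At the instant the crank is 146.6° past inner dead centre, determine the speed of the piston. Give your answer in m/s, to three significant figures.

ω = 2π·896/60 = 93.83 rad/s
For an in-line slider-crank, x = r cosθ + √(L² − r² sin²θ), so v = −rω sinθ·[1 + r cosθ/√(L² − r² sin²θ)].
With r = 0.0511 m, L = 0.1516 m, θ = 146.6°: √(L² − r² sin²θ) = 0.14897 m.
v = −0.0511·93.83·0.55048·[1 + 0.0511·-0.83485/0.14897] = -1.8835 m/s.
|v| = 1.8835 m/s.

1.88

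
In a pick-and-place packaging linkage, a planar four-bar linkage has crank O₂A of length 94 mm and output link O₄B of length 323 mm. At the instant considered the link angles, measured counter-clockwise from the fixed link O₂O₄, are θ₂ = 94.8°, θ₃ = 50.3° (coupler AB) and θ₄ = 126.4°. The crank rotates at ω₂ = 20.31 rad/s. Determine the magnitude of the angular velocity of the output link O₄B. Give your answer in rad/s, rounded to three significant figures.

4.27

ω₂ = 20.31 rad/s
Differentiating the loop-closure r₂e^{iθ₂}+r₃e^{iθ₃}=r₁+r₄e^{iθ₄} gives r₂ω₂e^{iθ₂}+r₃ω₃e^{iθ₃}=r₄ω₄e^{iθ₄}.
Eliminating the other unknown: ω₄ = r₂ω₂ sin(θ₂−θ₃) / [r₄ sin(θ₄−θ₃)].
Numerator sine = +0.70091; denominator sine = +0.97072.
Result = 0.094·20.31·(+0.70091) / (0.323·(+0.97072)) = +4.2678 rad/s; magnitude 4.2678 rad/s.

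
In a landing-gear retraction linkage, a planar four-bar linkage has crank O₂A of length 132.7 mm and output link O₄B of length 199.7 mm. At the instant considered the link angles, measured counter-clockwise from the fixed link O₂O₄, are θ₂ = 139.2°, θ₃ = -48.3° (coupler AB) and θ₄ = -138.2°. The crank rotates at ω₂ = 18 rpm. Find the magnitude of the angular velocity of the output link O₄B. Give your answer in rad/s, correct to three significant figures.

ω₂ = 1.885 rad/s (from 18 rpm).
Differentiating the loop-closure r₂e^{iθ₂}+r₃e^{iθ₃}=r₁+r₄e^{iθ₄} gives r₂ω₂e^{iθ₂}+r₃ω₃e^{iθ₃}=r₄ω₄e^{iθ₄}.
Eliminating the other unknown: ω₄ = r₂ω₂ sin(θ₂−θ₃) / [r₄ sin(θ₄−θ₃)].
Numerator sine = -0.13053; denominator sine = -1.00000.
Result = 0.1327·1.885·(-0.13053) / (0.1997·(-1.00000)) = +0.16349 rad/s; magnitude 0.16349 rad/s.

0.163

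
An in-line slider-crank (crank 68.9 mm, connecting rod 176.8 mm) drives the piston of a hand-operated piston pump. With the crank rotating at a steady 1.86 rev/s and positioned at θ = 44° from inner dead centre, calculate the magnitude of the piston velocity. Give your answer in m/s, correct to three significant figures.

ω = 2π·1.86 = 11.69 rad/s
For an in-line slider-crank, x = r cosθ + √(L² − r² sin²θ), so v = −rω sinθ·[1 + r cosθ/√(L² − r² sin²θ)].
With r = 0.0689 m, L = 0.1768 m, θ = 44°: √(L² − r² sin²θ) = 0.1702 m.
v = −0.0689·11.69·0.69466·[1 + 0.0689·0.71934/0.1702] = -0.72223 m/s.
|v| = 0.72223 m/s.

0.722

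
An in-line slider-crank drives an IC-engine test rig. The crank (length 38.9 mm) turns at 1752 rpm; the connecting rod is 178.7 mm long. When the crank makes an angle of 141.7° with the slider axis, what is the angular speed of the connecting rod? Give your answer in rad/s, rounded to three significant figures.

31.6

ω = 183.5 rad/s (converted from 1752 rpm).
The rod makes angle φ with the slider axis where L sinφ = r sinθ; differentiating, L cosφ·φ̇ = r ω cosθ.
L cosφ = √(L² − r² sin²θ) = 0.17707 m.
|ω_rod| = r ω |cosθ| / √(L² − r² sin²θ) = 0.0389·183.5·0.78478/0.17707 = 31.632 rad/s.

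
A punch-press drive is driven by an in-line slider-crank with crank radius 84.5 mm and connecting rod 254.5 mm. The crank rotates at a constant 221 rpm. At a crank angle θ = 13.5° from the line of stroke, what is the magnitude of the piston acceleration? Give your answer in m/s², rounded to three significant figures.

ω = 2π·221/60 = 23.14 rad/s
x(θ) = r cosθ + √(L² − r² sin²θ); with ω constant, a = ω²·d²x/dθ².
d²x/dθ² = −r cosθ − r²(cos2θ)/√u − r⁴ sin²2θ/(4u^{3/2}),  u = L² − r² sin²θ = 0.0643811 m².
Substituting r = 0.0845 m, L = 0.2545 m, θ = 13.5°: d²x/dθ² = -0.1074 m.
a = ω²·d²x/dθ² = (23.14)²·(-0.1074) = -57.523 m/s²;  |a| = 57.523 m/s².

57.5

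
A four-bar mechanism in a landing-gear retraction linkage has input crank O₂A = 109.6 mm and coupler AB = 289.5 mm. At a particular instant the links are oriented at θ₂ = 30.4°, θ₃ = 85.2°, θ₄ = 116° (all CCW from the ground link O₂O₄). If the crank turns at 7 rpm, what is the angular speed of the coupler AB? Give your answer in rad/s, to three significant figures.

0.540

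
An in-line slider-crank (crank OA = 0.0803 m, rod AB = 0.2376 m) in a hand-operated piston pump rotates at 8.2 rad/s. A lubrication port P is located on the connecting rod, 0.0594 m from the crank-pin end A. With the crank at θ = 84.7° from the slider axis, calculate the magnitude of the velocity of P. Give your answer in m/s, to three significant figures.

ω = 8.2 rad/s.  Crank-pin speed |V_A| = rω = 0.65846 m/s, perpendicular to OA.
Rod angle: sinφ = −(r/L) sinθ ⇒ φ = -19.665°; ω_rod = −rω cosθ/√(L²−r²sin²θ) = -0.27184 rad/s.
V_P = V_A + ω_rod × AP, with AP = 0.0594 m along the rod.
Components: V_Px = −rω sinθ − a·ω_rod·sinφ = -0.66108 m/s;  V_Py = rω cosθ + a·ω_rod·cosφ = +0.045617 m/s.
|V_P| = √(V_Px² + V_Py²) = 0.66265 m/s.

0.663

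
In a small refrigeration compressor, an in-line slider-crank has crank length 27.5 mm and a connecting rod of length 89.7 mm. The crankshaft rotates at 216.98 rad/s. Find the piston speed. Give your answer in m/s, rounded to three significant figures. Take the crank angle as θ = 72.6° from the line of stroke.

ω = 217 rad/s
For an in-line slider-crank, x = r cosθ + √(L² − r² sin²θ), so v = −rω sinθ·[1 + r cosθ/√(L² − r² sin²θ)].
With r = 0.0275 m, L = 0.0897 m, θ = 72.6°: √(L² − r² sin²θ) = 0.085776 m.
v = −0.0275·217·0.95424·[1 + 0.0275·0.29904/0.085776] = -6.2398 m/s.
|v| = 6.2398 m/s.

6.24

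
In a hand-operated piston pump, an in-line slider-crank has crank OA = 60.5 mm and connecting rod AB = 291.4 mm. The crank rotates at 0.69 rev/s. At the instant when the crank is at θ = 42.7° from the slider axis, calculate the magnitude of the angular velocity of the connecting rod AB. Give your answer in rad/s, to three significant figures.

ω = 4.335 rad/s (converted from 0.69 rev/s).
The rod makes angle φ with the slider axis where L sinφ = r sinθ; differentiating, L cosφ·φ̇ = r ω cosθ.
L cosφ = √(L² − r² sin²θ) = 0.2885 m.
|ω_rod| = r ω |cosθ| / √(L² − r² sin²θ) = 0.0605·4.335·0.73491/0.2885 = 0.66816 rad/s.

0.668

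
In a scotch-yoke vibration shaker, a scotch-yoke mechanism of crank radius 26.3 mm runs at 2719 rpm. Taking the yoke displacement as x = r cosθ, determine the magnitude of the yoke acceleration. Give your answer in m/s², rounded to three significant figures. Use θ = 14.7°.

ω = 284.7 rad/s (from 2719 rpm).
x = r cosθ ⇒ ẍ = −rω² cosθ (ω constant).
|a| = rω²|cosθ| = 0.0263·(284.7)²·|cos 14.7°| = 2062.4 m/s².

2060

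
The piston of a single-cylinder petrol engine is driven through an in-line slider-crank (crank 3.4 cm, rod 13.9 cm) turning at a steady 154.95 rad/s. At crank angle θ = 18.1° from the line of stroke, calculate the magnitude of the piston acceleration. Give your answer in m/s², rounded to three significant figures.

939

ω = 154.9 rad/s
x(θ) = r cosθ + √(L² − r² sin²θ); with ω constant, a = ω²·d²x/dθ².
d²x/dθ² = −r cosθ − r²(cos2θ)/√u − r⁴ sin²2θ/(4u^{3/2}),  u = L² − r² sin²θ = 0.0192094 m².
Substituting r = 0.034 m, L = 0.139 m, θ = 18.1°: d²x/dθ² = -0.039092 m.
a = ω²·d²x/dθ² = (154.9)²·(-0.039092) = -938.58 m/s²;  |a| = 938.58 m/s².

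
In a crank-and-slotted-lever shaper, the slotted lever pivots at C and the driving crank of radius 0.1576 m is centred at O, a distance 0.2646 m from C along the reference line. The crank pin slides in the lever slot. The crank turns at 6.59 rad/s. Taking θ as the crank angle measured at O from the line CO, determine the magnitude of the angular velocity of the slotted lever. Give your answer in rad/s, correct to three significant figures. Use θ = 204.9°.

4.46

ω = 6.59 rad/s
Crank pin A relative to C: A = (d + r cosθ, r sinθ); lever angle φ = atan2(r sinθ, d + r cosθ).
Differentiating tanφ: φ̇ = rω(d cosθ + r)/(d² + r² + 2dr cosθ).
d² + r² + 2dr cosθ = |CA|² = 0.0192017 m²;  d cosθ + r = -0.082404 m.
|ω_lever| = |0.1576·6.59·-0.082404| / 0.0192017 = 4.4571 rad/s.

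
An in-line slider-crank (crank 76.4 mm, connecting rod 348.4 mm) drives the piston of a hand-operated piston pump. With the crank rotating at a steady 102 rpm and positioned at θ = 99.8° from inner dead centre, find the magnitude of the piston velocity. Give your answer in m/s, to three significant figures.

0.773

ω = 2π·102/60 = 10.68 rad/s
For an in-line slider-crank, x = r cosθ + √(L² − r² sin²θ), so v = −rω sinθ·[1 + r cosθ/√(L² − r² sin²θ)].
With r = 0.0764 m, L = 0.3484 m, θ = 99.8°: √(L² − r² sin²θ) = 0.34017 m.
v = −0.0764·10.68·0.98541·[1 + 0.0764·-0.17021/0.34017] = -0.77341 m/s.
|v| = 0.77341 m/s.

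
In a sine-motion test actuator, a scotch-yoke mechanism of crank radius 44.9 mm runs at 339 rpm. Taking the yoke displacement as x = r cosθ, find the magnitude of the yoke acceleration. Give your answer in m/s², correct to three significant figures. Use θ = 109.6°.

ω = 35.5 rad/s (from 339 rpm).
x = r cosθ ⇒ ẍ = −rω² cosθ (ω constant).
|a| = rω²|cosθ| = 0.0449·(35.5)²·|cos 109.6°| = 18.982 m/s².

19.0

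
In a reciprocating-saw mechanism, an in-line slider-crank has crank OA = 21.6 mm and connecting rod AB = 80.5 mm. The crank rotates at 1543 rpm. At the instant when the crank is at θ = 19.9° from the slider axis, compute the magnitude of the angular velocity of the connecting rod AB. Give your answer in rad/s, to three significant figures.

40.9

ω = 161.6 rad/s (converted from 1543 rpm).
The rod makes angle φ with the slider axis where L sinφ = r sinθ; differentiating, L cosφ·φ̇ = r ω cosθ.
L cosφ = √(L² − r² sin²θ) = 0.080164 m.
|ω_rod| = r ω |cosθ| / √(L² − r² sin²θ) = 0.0216·161.6·0.94029/0.080164 = 40.939 rad/s.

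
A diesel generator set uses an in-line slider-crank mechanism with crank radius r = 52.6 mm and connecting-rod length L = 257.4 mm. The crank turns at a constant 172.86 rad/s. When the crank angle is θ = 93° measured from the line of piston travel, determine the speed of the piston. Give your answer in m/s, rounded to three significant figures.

ω = 172.9 rad/s
For an in-line slider-crank, x = r cosθ + √(L² − r² sin²θ), so v = −rω sinθ·[1 + r cosθ/√(L² − r² sin²θ)].
With r = 0.0526 m, L = 0.2574 m, θ = 93°: √(L² − r² sin²θ) = 0.25198 m.
v = −0.0526·172.9·0.99863·[1 + 0.0526·-0.05234/0.25198] = -8.9808 m/s.
|v| = 8.9808 m/s.

8.98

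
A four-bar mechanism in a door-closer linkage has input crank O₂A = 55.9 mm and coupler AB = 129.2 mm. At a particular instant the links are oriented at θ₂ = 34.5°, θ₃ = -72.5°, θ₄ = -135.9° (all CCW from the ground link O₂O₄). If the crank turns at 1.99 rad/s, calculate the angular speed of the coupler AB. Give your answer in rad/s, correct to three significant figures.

ω₂ = 1.99 rad/s
Differentiating the loop-closure r₂e^{iθ₂}+r₃e^{iθ₃}=r₁+r₄e^{iθ₄} gives r₂ω₂e^{iθ₂}+r₃ω₃e^{iθ₃}=r₄ω₄e^{iθ₄}.
Eliminating the other unknown: ω₃ = r₂ω₂ sin(θ₄−θ₂) / [r₃ sin(θ₃−θ₄)].
Numerator sine = -0.16677; denominator sine = +0.89415.
Result = 0.0559·1.99·(-0.16677) / (0.1292·(+0.89415)) = -0.16058 rad/s; magnitude 0.16058 rad/s.

0.161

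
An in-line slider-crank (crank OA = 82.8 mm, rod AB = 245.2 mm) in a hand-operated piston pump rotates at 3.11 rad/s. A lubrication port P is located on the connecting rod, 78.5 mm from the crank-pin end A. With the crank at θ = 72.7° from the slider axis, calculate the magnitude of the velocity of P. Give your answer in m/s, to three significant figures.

ω = 3.11 rad/s.  Crank-pin speed |V_A| = rω = 0.25751 m/s, perpendicular to OA.
Rod angle: sinφ = −(r/L) sinθ ⇒ φ = -18.809°; ω_rod = −rω cosθ/√(L²−r²sin²θ) = -0.32992 rad/s.
V_P = V_A + ω_rod × AP, with AP = 0.0785 m along the rod.
Components: V_Px = −rω sinθ − a·ω_rod·sinφ = -0.25421 m/s;  V_Py = rω cosθ + a·ω_rod·cosφ = +0.052061 m/s.
|V_P| = √(V_Px² + V_Py²) = 0.25948 m/s.

0.259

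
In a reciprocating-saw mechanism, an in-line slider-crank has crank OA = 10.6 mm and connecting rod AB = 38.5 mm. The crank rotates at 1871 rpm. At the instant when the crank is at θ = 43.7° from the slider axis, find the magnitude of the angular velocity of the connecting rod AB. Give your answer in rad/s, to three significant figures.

39.7

ω = 195.9 rad/s (converted from 1871 rpm).
The rod makes angle φ with the slider axis where L sinφ = r sinθ; differentiating, L cosφ·φ̇ = r ω cosθ.
L cosφ = √(L² − r² sin²θ) = 0.037797 m.
|ω_rod| = r ω |cosθ| / √(L² − r² sin²θ) = 0.0106·195.9·0.72297/0.037797 = 39.725 rad/s.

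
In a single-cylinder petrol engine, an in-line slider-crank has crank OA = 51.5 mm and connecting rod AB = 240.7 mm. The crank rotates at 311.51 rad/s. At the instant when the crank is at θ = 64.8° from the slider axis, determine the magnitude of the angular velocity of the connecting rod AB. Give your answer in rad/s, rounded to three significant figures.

ω = 311.5 rad/s
The rod makes angle φ with the slider axis where L sinφ = r sinθ; differentiating, L cosφ·φ̇ = r ω cosθ.
L cosφ = √(L² − r² sin²θ) = 0.23615 m.
|ω_rod| = r ω |cosθ| / √(L² − r² sin²θ) = 0.0515·311.5·0.42578/0.23615 = 28.926 rad/s.

28.9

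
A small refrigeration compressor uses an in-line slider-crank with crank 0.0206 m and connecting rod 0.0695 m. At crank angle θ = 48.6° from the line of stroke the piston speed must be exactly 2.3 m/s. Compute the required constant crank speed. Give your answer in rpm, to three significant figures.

For an in-line slider-crank, |v_piston| = rω|sinθ|·[1 + r cosθ/√(L² − r² sin²θ)].
With r = 0.0206 m, L = 0.0695 m, θ = 48.6°: the bracketed kinematic factor |dx/dθ| = 0.018559 m.
ω = v/|dx/dθ| = 2.3/0.018559 = 123.93 rad/s.
N = 60ω/(2π) = 1183.4 rpm.

1180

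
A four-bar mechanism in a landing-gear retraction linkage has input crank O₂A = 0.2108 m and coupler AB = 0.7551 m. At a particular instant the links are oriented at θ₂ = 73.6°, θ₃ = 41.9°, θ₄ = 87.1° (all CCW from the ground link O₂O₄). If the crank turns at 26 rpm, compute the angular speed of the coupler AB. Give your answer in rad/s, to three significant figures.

ω₂ = 2.723 rad/s (from 26 rpm).
Differentiating the loop-closure r₂e^{iθ₂}+r₃e^{iθ₃}=r₁+r₄e^{iθ₄} gives r₂ω₂e^{iθ₂}+r₃ω₃e^{iθ₃}=r₄ω₄e^{iθ₄}.
Eliminating the other unknown: ω₃ = r₂ω₂ sin(θ₄−θ₂) / [r₃ sin(θ₃−θ₄)].
Numerator sine = +0.23345; denominator sine = -0.70957.
Result = 0.2108·2.723·(+0.23345) / (0.7551·(-0.70957)) = -0.25007 rad/s; magnitude 0.25007 rad/s.

0.250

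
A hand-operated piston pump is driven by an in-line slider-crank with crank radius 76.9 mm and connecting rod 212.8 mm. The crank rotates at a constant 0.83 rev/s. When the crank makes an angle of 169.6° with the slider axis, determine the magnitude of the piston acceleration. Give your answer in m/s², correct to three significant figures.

ω = 2π·0.83 = 5.215 rad/s
x(θ) = r cosθ + √(L² − r² sin²θ); with ω constant, a = ω²·d²x/dθ².
d²x/dθ² = −r cosθ − r²(cos2θ)/√u − r⁴ sin²2θ/(4u^{3/2}),  u = L² − r² sin²θ = 0.0450911 m².
Substituting r = 0.0769 m, L = 0.2128 m, θ = 169.6°: d²x/dθ² = +0.049488 m.
a = ω²·d²x/dθ² = (5.215)²·(+0.049488) = +1.3459 m/s²;  |a| = 1.3459 m/s².

1.35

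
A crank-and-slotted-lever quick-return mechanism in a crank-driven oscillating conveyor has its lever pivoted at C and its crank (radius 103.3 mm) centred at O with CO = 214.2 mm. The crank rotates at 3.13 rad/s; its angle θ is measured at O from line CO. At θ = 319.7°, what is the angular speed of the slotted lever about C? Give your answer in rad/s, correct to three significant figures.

0.955

ω = 3.13 rad/s
Crank pin A relative to C: A = (d + r cosθ, r sinθ); lever angle φ = atan2(r sinθ, d + r cosθ).
Differentiating tanφ: φ̇ = rω(d cosθ + r)/(d² + r² + 2dr cosθ).
d² + r² + 2dr cosθ = |CA|² = 0.0903034 m²;  d cosθ + r = +0.26666 m.
|ω_lever| = |0.1033·3.13·+0.26666| / 0.0903034 = 0.95478 rad/s.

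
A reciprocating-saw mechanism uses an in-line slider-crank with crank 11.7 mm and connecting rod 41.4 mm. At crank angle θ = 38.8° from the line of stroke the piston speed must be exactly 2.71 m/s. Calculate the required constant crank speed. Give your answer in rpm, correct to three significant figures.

For an in-line slider-crank, |v_piston| = rω|sinθ|·[1 + r cosθ/√(L² − r² sin²θ)].
With r = 0.0117 m, L = 0.0414 m, θ = 38.8°: the bracketed kinematic factor |dx/dθ| = 0.0089719 m.
ω = v/|dx/dθ| = 2.71/0.0089719 = 302.05 rad/s.
N = 60ω/(2π) = 2884.4 rpm.

2880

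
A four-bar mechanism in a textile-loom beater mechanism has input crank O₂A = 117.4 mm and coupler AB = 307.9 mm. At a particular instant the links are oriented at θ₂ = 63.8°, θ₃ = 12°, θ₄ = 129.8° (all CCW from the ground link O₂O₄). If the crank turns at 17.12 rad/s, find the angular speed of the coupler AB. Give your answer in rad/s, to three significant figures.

6.74

ω₂ = 17.12 rad/s
Differentiating the loop-closure r₂e^{iθ₂}+r₃e^{iθ₃}=r₁+r₄e^{iθ₄} gives r₂ω₂e^{iθ₂}+r₃ω₃e^{iθ₃}=r₄ω₄e^{iθ₄}.
Eliminating the other unknown: ω₃ = r₂ω₂ sin(θ₄−θ₂) / [r₃ sin(θ₃−θ₄)].
Numerator sine = +0.91355; denominator sine = -0.88458.
Result = 0.1174·17.12·(+0.91355) / (0.3079·(-0.88458)) = -6.7415 rad/s; magnitude 6.7415 rad/s.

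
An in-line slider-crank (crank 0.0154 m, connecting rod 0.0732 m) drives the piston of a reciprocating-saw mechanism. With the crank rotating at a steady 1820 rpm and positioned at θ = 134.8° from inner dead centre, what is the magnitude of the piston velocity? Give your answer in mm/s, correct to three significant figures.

1770

ω = 2π·1820/60 = 190.6 rad/s
For an in-line slider-crank, x = r cosθ + √(L² − r² sin²θ), so v = −rω sinθ·[1 + r cosθ/√(L² − r² sin²θ)].
With r = 0.0154 m, L = 0.0732 m, θ = 134.8°: √(L² − r² sin²θ) = 0.07238 m.
v = −0.0154·190.6·0.70957·[1 + 0.0154·-0.70463/0.07238] = -1.7704 m/s.
|v| = 1.7704 m/s = 1770.4 mm/s.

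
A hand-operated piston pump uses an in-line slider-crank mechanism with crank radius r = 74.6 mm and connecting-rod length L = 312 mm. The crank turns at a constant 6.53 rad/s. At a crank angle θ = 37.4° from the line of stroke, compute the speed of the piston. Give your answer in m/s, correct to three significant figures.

0.353

ω = 6.53 rad/s
For an in-line slider-crank, x = r cosθ + √(L² − r² sin²θ), so v = −rω sinθ·[1 + r cosθ/√(L² − r² sin²θ)].
With r = 0.0746 m, L = 0.312 m, θ = 37.4°: √(L² − r² sin²θ) = 0.30869 m.
v = −0.0746·6.53·0.60738·[1 + 0.0746·0.79441/0.30869] = -0.35268 m/s.
|v| = 0.35268 m/s.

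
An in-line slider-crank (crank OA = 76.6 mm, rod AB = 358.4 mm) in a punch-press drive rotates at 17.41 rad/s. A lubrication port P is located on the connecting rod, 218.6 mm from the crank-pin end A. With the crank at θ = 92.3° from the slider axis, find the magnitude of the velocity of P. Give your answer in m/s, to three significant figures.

ω = 17.41 rad/s.  Crank-pin speed |V_A| = rω = 1.3336 m/s, perpendicular to OA.
Rod angle: sinφ = −(r/L) sinθ ⇒ φ = -12.331°; ω_rod = −rω cosθ/√(L²−r²sin²θ) = +0.15286 rad/s.
V_P = V_A + ω_rod × AP, with AP = 0.2186 m along the rod.
Components: V_Px = −rω sinθ − a·ω_rod·sinφ = -1.3254 m/s;  V_Py = rω cosθ + a·ω_rod·cosφ = -0.020876 m/s.
|V_P| = √(V_Px² + V_Py²) = 1.3256 m/s.

1.33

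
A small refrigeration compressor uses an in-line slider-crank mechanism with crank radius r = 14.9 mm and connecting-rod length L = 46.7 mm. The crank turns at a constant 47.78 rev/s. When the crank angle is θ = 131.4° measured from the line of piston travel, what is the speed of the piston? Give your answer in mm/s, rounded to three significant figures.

ω = 2π·47.8 = 300.2 rad/s
For an in-line slider-crank, x = r cosθ + √(L² − r² sin²θ), so v = −rω sinθ·[1 + r cosθ/√(L² − r² sin²θ)].
With r = 0.0149 m, L = 0.0467 m, θ = 131.4°: √(L² − r² sin²θ) = 0.045343 m.
v = −0.0149·300.2·0.75011·[1 + 0.0149·-0.66131/0.045343] = -2.6262 m/s.
|v| = 2.6262 m/s = 2626.2 mm/s.

2630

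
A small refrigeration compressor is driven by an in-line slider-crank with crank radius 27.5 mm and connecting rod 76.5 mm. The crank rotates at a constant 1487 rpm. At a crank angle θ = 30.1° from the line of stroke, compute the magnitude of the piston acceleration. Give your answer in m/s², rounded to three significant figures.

ω = 2π·1487/60 = 155.7 rad/s
x(θ) = r cosθ + √(L² − r² sin²θ); with ω constant, a = ω²·d²x/dθ².
d²x/dθ² = −r cosθ − r²(cos2θ)/√u − r⁴ sin²2θ/(4u^{3/2}),  u = L² − r² sin²θ = 0.00566204 m².
Substituting r = 0.0275 m, L = 0.0765 m, θ = 30.1°: d²x/dθ² = -0.029039 m.
a = ω²·d²x/dθ² = (155.7)²·(-0.029039) = -704.15 m/s²;  |a| = 704.15 m/s².

704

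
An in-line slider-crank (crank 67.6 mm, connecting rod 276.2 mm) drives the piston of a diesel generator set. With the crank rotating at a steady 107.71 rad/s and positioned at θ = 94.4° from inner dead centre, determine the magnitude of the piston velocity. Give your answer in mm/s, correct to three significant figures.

7120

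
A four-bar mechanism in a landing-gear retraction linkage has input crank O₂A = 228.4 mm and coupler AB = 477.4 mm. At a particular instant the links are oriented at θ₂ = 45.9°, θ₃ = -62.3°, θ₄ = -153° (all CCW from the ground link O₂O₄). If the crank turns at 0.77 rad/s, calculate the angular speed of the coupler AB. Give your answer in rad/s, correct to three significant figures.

ω₂ = 0.77 rad/s
Differentiating the loop-closure r₂e^{iθ₂}+r₃e^{iθ₃}=r₁+r₄e^{iθ₄} gives r₂ω₂e^{iθ₂}+r₃ω₃e^{iθ₃}=r₄ω₄e^{iθ₄}.
Eliminating the other unknown: ω₃ = r₂ω₂ sin(θ₄−θ₂) / [r₃ sin(θ₃−θ₄)].
Numerator sine = +0.32392; denominator sine = +0.99993.
Result = 0.2284·0.77·(+0.32392) / (0.4774·(+0.99993)) = +0.11934 rad/s; magnitude 0.11934 rad/s.

0.119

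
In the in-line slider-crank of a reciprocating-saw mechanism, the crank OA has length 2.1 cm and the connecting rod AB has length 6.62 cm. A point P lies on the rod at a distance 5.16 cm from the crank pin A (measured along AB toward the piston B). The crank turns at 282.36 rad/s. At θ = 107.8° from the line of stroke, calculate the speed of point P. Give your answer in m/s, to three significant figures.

ω = 282.4 rad/s.  Crank-pin speed |V_A| = rω = 5.9296 m/s, perpendicular to OA.
Rod angle: sinφ = −(r/L) sinθ ⇒ φ = -17.580°; ω_rod = −rω cosθ/√(L²−r²sin²θ) = +28.723 rad/s.
V_P = V_A + ω_rod × AP, with AP = 0.0516 m along the rod.
Components: V_Px = −rω sinθ − a·ω_rod·sinφ = -5.1981 m/s;  V_Py = rω cosθ + a·ω_rod·cosφ = -0.39977 m/s.
|V_P| = √(V_Px² + V_Py²) = 5.2134 m/s.

5.21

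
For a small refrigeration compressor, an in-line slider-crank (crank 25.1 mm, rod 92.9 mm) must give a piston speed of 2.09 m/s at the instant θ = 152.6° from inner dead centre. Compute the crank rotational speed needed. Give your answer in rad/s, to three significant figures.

For an in-line slider-crank, |v_piston| = rω|sinθ|·[1 + r cosθ/√(L² − r² sin²θ)].
With r = 0.0251 m, L = 0.0929 m, θ = 152.6°: the bracketed kinematic factor |dx/dθ| = 0.0087586 m.
ω = v/|dx/dθ| = 2.09/0.0087586 = 238.62 rad/s.

239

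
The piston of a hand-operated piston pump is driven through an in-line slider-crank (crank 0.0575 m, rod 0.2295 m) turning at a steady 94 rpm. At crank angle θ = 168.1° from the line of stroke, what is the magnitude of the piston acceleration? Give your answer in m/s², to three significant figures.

4.17

ω = 2π·94/60 = 9.844 rad/s
x(θ) = r cosθ + √(L² − r² sin²θ); with ω constant, a = ω²·d²x/dθ².
d²x/dθ² = −r cosθ − r²(cos2θ)/√u − r⁴ sin²2θ/(4u^{3/2}),  u = L² − r² sin²θ = 0.0525297 m².
Substituting r = 0.0575 m, L = 0.2295 m, θ = 168.1°: d²x/dθ² = +0.043028 m.
a = ω²·d²x/dθ² = (9.844)²·(+0.043028) = +4.1694 m/s²;  |a| = 4.1694 m/s².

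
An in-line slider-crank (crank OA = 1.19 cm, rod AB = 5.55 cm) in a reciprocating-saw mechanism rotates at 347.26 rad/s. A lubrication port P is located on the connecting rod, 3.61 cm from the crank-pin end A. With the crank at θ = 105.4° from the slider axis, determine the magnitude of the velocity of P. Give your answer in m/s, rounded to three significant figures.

ω = 347.3 rad/s.  Crank-pin speed |V_A| = rω = 4.1324 m/s, perpendicular to OA.
Rod angle: sinφ = −(r/L) sinθ ⇒ φ = -11.930°; ω_rod = −rω cosθ/√(L²−r²sin²θ) = +20.209 rad/s.
V_P = V_A + ω_rod × AP, with AP = 0.0361 m along the rod.
Components: V_Px = −rω sinθ − a·ω_rod·sinφ = -3.8332 m/s;  V_Py = rω cosθ + a·ω_rod·cosφ = -0.38359 m/s.
|V_P| = √(V_Px² + V_Py²) = 3.8524 m/s.

3.85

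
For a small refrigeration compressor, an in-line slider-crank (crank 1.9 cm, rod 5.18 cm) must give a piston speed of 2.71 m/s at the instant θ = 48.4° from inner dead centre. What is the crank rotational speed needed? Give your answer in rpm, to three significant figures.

1450

For an in-line slider-crank, |v_piston| = rω|sinθ|·[1 + r cosθ/√(L² − r² sin²θ)].
With r = 0.019 m, L = 0.0518 m, θ = 48.4°: the bracketed kinematic factor |dx/dθ| = 0.017806 m.
ω = v/|dx/dθ| = 2.71/0.017806 = 152.19 rad/s.
N = 60ω/(2π) = 1453.3 rpm.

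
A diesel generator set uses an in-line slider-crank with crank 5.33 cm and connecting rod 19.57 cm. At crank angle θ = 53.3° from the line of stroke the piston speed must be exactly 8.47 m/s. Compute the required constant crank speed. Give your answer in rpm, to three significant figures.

1620

For an in-line slider-crank, |v_piston| = rω|sinθ|·[1 + r cosθ/√(L² − r² sin²θ)].
With r = 0.0533 m, L = 0.1957 m, θ = 53.3°: the bracketed kinematic factor |dx/dθ| = 0.049862 m.
ω = v/|dx/dθ| = 8.47/0.049862 = 169.87 rad/s.
N = 60ω/(2π) = 1622.1 rpm.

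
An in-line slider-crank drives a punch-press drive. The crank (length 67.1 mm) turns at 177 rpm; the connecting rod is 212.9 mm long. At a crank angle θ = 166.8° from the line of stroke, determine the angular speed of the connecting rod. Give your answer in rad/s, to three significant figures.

5.70

ω = 18.54 rad/s (converted from 177 rpm).
The rod makes angle φ with the slider axis where L sinφ = r sinθ; differentiating, L cosφ·φ̇ = r ω cosθ.
L cosφ = √(L² − r² sin²θ) = 0.21235 m.
|ω_rod| = r ω |cosθ| / √(L² − r² sin²θ) = 0.0671·18.54·0.97358/0.21235 = 5.7023 rad/s.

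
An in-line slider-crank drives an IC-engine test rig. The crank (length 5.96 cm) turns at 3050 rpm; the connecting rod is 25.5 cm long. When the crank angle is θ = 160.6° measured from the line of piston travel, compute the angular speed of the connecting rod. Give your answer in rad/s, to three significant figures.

70.6

ω = 319.4 rad/s (converted from 3050 rpm).
The rod makes angle φ with the slider axis where L sinφ = r sinθ; differentiating, L cosφ·φ̇ = r ω cosθ.
L cosφ = √(L² − r² sin²θ) = 0.25423 m.
|ω_rod| = r ω |cosθ| / √(L² − r² sin²θ) = 0.0596·319.4·0.94322/0.25423 = 70.625 rad/s.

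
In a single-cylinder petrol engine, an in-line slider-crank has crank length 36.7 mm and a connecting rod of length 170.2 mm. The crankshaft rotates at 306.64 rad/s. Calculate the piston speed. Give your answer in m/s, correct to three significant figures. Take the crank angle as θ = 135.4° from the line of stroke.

6.67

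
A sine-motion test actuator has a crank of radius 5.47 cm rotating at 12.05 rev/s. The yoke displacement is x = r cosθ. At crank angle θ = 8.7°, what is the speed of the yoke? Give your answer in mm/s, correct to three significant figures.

626

ω = 75.71 rad/s (from 12.05 rev/s).
x = r cosθ ⇒ ẋ = −rω sinθ.
|v| = rω|sinθ| = 0.0547·75.71·|sin 8.7°| = 0.62644 m/s = 626.44 mm/s.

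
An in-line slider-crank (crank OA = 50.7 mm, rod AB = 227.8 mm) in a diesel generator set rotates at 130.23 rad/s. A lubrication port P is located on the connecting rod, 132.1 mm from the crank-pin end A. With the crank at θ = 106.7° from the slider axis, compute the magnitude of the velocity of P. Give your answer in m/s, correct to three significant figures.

ω = 130.2 rad/s.  Crank-pin speed |V_A| = rω = 6.6027 m/s, perpendicular to OA.
Rod angle: sinφ = −(r/L) sinθ ⇒ φ = -12.309°; ω_rod = −rω cosθ/√(L²−r²sin²θ) = +8.5249 rad/s.
V_P = V_A + ω_rod × AP, with AP = 0.1321 m along the rod.
Components: V_Px = −rω sinθ − a·ω_rod·sinφ = -6.0841 m/s;  V_Py = rω cosθ + a·ω_rod·cosφ = -0.79708 m/s.
|V_P| = √(V_Px² + V_Py²) = 6.1361 m/s.

6.14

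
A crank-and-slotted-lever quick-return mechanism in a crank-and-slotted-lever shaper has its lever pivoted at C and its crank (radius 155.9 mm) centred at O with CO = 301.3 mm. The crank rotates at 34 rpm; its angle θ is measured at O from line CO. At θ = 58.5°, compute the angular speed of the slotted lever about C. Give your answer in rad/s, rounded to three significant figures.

ω = 3.56 rad/s (from 34 rpm).
Crank pin A relative to C: A = (d + r cosθ, r sinθ); lever angle φ = atan2(r sinθ, d + r cosθ).
Differentiating tanφ: φ̇ = rω(d cosθ + r)/(d² + r² + 2dr cosθ).
d² + r² + 2dr cosθ = |CA|² = 0.164173 m²;  d cosθ + r = +0.31333 m.
|ω_lever| = |0.1559·3.56·+0.31333| / 0.164173 = 1.0594 rad/s.

1.06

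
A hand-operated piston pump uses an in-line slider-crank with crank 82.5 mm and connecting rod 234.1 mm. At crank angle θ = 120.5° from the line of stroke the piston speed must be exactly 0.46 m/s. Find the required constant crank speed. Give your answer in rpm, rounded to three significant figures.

76.1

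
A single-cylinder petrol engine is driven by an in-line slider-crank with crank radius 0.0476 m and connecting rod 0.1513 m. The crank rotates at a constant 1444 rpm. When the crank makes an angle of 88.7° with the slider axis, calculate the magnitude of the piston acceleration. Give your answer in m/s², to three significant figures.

ω = 2π·1444/60 = 151.2 rad/s
x(θ) = r cosθ + √(L² − r² sin²θ); with ω constant, a = ω²·d²x/dθ².
d²x/dθ² = −r cosθ − r²(cos2θ)/√u − r⁴ sin²2θ/(4u^{3/2}),  u = L² − r² sin²θ = 0.0206271 m².
Substituting r = 0.0476 m, L = 0.1513 m, θ = 88.7°: d²x/dθ² = +0.014679 m.
a = ω²·d²x/dθ² = (151.2)²·(+0.014679) = +335.65 m/s²;  |a| = 335.65 m/s².

336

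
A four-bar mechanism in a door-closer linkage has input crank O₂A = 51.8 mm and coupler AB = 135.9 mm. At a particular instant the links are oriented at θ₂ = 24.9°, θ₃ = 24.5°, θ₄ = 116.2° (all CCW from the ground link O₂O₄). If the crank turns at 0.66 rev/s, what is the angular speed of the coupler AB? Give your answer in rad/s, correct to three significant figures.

1.58

ω₂ = 4.147 rad/s (from 0.66 rev/s).
Differentiating the loop-closure r₂e^{iθ₂}+r₃e^{iθ₃}=r₁+r₄e^{iθ₄} gives r₂ω₂e^{iθ₂}+r₃ω₃e^{iθ₃}=r₄ω₄e^{iθ₄}.
Eliminating the other unknown: ω₃ = r₂ω₂ sin(θ₄−θ₂) / [r₃ sin(θ₃−θ₄)].
Numerator sine = +0.99974; denominator sine = -0.99956.
Result = 0.0518·4.147·(+0.99974) / (0.1359·(-0.99956)) = -1.5809 rad/s; magnitude 1.5809 rad/s.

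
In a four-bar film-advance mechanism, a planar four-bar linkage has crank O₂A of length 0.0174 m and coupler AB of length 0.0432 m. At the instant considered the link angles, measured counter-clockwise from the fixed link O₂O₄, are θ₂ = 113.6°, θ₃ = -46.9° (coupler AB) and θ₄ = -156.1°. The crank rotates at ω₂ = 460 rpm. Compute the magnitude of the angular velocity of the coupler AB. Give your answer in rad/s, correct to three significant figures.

20.5

ω₂ = 48.17 rad/s (from 460 rpm).
Differentiating the loop-closure r₂e^{iθ₂}+r₃e^{iθ₃}=r₁+r₄e^{iθ₄} gives r₂ω₂e^{iθ₂}+r₃ω₃e^{iθ₃}=r₄ω₄e^{iθ₄}.
Eliminating the other unknown: ω₃ = r₂ω₂ sin(θ₄−θ₂) / [r₃ sin(θ₃−θ₄)].
Numerator sine = +0.99999; denominator sine = +0.94438.
Result = 0.0174·48.17·(+0.99999) / (0.0432·(+0.94438)) = +20.545 rad/s; magnitude 20.545 rad/s.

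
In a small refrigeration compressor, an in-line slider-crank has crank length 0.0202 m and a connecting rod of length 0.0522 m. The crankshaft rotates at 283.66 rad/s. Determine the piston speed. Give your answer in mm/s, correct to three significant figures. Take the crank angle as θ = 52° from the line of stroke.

5640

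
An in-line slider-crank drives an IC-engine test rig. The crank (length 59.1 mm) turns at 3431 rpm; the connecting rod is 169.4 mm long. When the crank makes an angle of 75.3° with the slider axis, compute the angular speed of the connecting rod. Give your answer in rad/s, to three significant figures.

ω = 359.3 rad/s (converted from 3431 rpm).
The rod makes angle φ with the slider axis where L sinφ = r sinθ; differentiating, L cosφ·φ̇ = r ω cosθ.
L cosφ = √(L² − r² sin²θ) = 0.15946 m.
|ω_rod| = r ω |cosθ| / √(L² − r² sin²θ) = 0.0591·359.3·0.25376/0.15946 = 33.791 rad/s.

33.8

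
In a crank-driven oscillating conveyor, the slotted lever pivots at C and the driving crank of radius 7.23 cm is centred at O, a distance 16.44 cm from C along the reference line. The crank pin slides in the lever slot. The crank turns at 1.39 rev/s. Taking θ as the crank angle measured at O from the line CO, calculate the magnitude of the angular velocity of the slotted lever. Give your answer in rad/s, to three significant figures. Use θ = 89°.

1.45

ω = 8.734 rad/s (from 1.39 rev/s).
Crank pin A relative to C: A = (d + r cosθ, r sinθ); lever angle φ = atan2(r sinθ, d + r cosθ).
Differentiating tanφ: φ̇ = rω(d cosθ + r)/(d² + r² + 2dr cosθ).
d² + r² + 2dr cosθ = |CA|² = 0.0326695 m²;  d cosθ + r = +0.075169 m.
|ω_lever| = |0.0723·8.734·+0.075169| / 0.0326695 = 1.4529 rad/s.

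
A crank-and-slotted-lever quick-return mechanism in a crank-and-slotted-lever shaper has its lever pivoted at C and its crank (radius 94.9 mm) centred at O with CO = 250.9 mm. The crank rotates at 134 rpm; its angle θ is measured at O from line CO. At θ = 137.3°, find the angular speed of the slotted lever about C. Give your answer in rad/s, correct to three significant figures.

ω = 14.03 rad/s (from 134 rpm).
Crank pin A relative to C: A = (d + r cosθ, r sinθ); lever angle φ = atan2(r sinθ, d + r cosθ).
Differentiating tanφ: φ̇ = rω(d cosθ + r)/(d² + r² + 2dr cosθ).
d² + r² + 2dr cosθ = |CA|² = 0.0369596 m²;  d cosθ + r = -0.08949 m.
|ω_lever| = |0.0949·14.03·-0.08949| / 0.0369596 = 3.2244 rad/s.

3.22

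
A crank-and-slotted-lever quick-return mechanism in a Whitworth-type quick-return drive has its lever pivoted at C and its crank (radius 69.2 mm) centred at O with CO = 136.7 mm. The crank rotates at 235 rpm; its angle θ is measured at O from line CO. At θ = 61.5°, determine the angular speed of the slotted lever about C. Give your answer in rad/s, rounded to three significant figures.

ω = 24.61 rad/s (from 235 rpm).
Crank pin A relative to C: A = (d + r cosθ, r sinθ); lever angle φ = atan2(r sinθ, d + r cosθ).
Differentiating tanφ: φ̇ = rω(d cosθ + r)/(d² + r² + 2dr cosθ).
d² + r² + 2dr cosθ = |CA|² = 0.032503 m²;  d cosθ + r = +0.13443 m.
|ω_lever| = |0.0692·24.61·+0.13443| / 0.032503 = 7.0432 rad/s.

7.04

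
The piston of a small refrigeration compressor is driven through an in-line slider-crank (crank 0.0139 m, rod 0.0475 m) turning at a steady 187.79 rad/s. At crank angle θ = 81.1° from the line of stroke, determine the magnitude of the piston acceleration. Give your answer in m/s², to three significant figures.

66.5

ω = 187.8 rad/s
x(θ) = r cosθ + √(L² − r² sin²θ); with ω constant, a = ω²·d²x/dθ².
d²x/dθ² = −r cosθ − r²(cos2θ)/√u − r⁴ sin²2θ/(4u^{3/2}),  u = L² − r² sin²θ = 0.00206766 m².
Substituting r = 0.0139 m, L = 0.0475 m, θ = 81.1°: d²x/dθ² = +0.0018859 m.
a = ω²·d²x/dθ² = (187.8)²·(+0.0018859) = +66.506 m/s²;  |a| = 66.506 m/s².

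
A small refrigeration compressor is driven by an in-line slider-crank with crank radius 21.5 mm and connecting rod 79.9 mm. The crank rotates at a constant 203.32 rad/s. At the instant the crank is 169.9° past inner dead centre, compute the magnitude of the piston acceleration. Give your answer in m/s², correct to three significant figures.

ω = 203.3 rad/s
x(θ) = r cosθ + √(L² − r² sin²θ); with ω constant, a = ω²·d²x/dθ².
d²x/dθ² = −r cosθ − r²(cos2θ)/√u − r⁴ sin²2θ/(4u^{3/2}),  u = L² − r² sin²θ = 0.00636979 m².
Substituting r = 0.0215 m, L = 0.0799 m, θ = 169.9°: d²x/dθ² = +0.015719 m.
a = ω²·d²x/dθ² = (203.3)²·(+0.015719) = +649.8 m/s²;  |a| = 649.8 m/s².

650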